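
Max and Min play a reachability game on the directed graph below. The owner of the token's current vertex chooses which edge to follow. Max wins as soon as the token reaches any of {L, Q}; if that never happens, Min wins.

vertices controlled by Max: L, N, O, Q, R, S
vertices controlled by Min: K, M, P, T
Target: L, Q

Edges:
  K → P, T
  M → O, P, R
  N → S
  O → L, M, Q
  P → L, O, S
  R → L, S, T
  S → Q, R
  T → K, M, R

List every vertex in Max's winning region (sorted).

L, M, N, O, P, Q, R, S

A0 = {L, Q}
A1: add {O, R, S} — O (Max) has O→L; R (Max) has R→L; S (Max) has S→Q.
A2: add {N, P} — N (Max) has N→S; P (Min): all of {L, O, S} already in.
A3: add {M} — M (Min): all of {O, P, R} already in.
A4 = A3; e.g. K (Min) can still go to T. Fixed point.
Max's winning region = {L, M, N, O, P, Q, R, S}.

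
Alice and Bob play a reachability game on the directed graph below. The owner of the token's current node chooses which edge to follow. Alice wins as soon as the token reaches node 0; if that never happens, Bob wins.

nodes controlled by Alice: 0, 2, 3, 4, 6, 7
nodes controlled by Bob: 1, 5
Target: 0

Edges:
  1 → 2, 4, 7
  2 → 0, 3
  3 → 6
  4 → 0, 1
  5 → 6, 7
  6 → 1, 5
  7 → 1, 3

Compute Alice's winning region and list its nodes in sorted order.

A0 = {0}
A1: add {2, 4} — 2 (Alice) has 2→0; 4 (Alice) has 4→0.
A2 = A1; e.g. 1 (Bob) can still go to 7. Fixed point.
Alice's winning region = {0, 2, 4}.

0, 2, 4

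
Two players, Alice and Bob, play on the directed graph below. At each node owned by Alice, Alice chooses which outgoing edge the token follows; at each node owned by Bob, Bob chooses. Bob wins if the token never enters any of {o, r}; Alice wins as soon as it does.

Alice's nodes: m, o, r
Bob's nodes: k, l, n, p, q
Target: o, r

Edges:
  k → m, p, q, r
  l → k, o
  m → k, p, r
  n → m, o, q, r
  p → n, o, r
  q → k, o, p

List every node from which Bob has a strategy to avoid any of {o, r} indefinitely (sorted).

k, l, n, p, q

A0 = {o, r}
A1: add {m} — m (Alice) has m→r.
A2 = A1; e.g. k (Bob) can still go to p. Fixed point.
Alice's attractor = {m, o, r}; Bob avoids the target exactly from the complement.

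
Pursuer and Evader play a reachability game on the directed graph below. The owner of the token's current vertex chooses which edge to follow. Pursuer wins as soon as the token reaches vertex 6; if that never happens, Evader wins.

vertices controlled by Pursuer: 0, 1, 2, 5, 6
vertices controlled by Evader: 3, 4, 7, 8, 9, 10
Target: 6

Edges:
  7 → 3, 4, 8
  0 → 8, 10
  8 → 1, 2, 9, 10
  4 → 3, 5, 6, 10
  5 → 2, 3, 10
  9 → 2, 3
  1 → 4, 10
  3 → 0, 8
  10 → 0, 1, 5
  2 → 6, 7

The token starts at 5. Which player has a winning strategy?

Pursuer

A0 = {6}
A1: add {2} — 2 (Pursuer) has 2→6.
A2: add {5} — 5 (Pursuer) has 5→2.
A3 = A2; e.g. 0 (Pursuer) has no edge into A2. Fixed point.
5 ∈ A2, so Pursuer can force the target.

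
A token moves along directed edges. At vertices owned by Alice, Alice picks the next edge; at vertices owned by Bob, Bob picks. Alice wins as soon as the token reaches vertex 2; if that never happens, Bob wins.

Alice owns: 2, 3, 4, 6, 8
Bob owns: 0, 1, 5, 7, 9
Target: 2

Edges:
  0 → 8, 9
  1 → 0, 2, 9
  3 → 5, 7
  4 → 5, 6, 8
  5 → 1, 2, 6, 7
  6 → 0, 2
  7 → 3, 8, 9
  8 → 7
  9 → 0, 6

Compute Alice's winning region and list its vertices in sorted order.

2, 4, 6

A0 = {2}
A1: add {6} — 6 (Alice) has 6→2.
A2: add {4} — 4 (Alice) has 4→6.
A3 = A2; e.g. 0 (Bob) can still go to 8. Fixed point.
Alice's winning region = {2, 4, 6}.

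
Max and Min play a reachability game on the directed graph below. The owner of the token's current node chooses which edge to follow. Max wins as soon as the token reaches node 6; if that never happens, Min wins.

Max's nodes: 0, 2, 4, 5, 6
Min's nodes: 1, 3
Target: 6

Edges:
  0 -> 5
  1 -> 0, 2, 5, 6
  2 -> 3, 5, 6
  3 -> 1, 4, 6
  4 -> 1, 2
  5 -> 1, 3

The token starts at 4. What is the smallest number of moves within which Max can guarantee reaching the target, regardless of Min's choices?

2

A0 = {6}
A1: add {2} — 2 (Max) has 2→6.
A2: add {4} — 4 (Max) has 4→2.
A3 = A2; e.g. 0 (Max) has no edge into A2. Fixed point.
4 enters the attractor at level 2, so Max can force the target in 2 moves from there.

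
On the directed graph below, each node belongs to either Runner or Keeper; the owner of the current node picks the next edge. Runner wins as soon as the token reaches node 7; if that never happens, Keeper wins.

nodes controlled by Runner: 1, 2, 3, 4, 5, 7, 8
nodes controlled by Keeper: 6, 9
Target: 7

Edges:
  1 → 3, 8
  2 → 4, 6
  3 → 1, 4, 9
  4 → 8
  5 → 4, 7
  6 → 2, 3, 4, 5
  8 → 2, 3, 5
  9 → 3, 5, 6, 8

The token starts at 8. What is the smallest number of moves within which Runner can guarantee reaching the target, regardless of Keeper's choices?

A0 = {7}
A1: add {5} — 5 (Runner) has 5→7.
A2: add {8} — 8 (Runner) has 8→5.
8 enters the attractor at level 2, so Runner can force the target in 2 moves from there.

2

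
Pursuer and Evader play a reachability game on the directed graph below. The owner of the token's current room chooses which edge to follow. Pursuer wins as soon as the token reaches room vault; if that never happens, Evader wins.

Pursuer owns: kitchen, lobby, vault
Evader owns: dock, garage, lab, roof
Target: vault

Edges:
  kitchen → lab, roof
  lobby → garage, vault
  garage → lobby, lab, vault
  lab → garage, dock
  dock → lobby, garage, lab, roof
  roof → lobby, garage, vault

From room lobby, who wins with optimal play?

A0 = {vault}
A1: add {lobby} — lobby (Pursuer) has lobby→vault.
A2 = A1; e.g. kitchen (Pursuer) has no edge into A1. Fixed point.
lobby ∈ A1, so Pursuer can force the target.

Pursuer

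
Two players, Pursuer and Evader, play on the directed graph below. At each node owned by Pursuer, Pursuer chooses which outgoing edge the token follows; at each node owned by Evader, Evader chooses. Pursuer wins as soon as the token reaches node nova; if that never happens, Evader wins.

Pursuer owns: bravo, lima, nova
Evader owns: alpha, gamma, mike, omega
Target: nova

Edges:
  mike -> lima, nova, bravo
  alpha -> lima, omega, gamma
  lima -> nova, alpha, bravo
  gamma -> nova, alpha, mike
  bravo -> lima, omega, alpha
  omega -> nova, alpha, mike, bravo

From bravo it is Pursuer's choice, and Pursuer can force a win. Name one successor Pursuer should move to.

lima

A0 = {nova}
A1: add {lima} — lima (Pursuer) has lima→nova.
A2: add {bravo} — bravo (Pursuer) has bravo→lima.
A3: add {mike} — mike (Evader): all of {lima, nova, bravo} already in.
A4 = A3; e.g. omega (Evader) can still go to alpha. Fixed point.
From bravo, successor lima is in the attractor (rank 1); the other successors alpha, omega are not.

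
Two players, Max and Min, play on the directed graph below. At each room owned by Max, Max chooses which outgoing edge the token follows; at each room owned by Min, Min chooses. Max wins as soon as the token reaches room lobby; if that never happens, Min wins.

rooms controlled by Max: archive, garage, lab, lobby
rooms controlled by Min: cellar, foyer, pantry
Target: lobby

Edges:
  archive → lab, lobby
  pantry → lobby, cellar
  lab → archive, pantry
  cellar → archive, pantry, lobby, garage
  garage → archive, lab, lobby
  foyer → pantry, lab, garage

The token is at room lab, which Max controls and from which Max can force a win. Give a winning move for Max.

archive

A0 = {lobby}
A1: add {archive, garage} — archive (Max) has archive→lobby; garage (Max) has garage→lobby.
A2: add {lab} — lab (Max) has lab→archive.
A3 = A2; e.g. pantry (Min) can still go to cellar. Fixed point.
From lab, successor archive is in the attractor (rank 1); the other successor pantry is not.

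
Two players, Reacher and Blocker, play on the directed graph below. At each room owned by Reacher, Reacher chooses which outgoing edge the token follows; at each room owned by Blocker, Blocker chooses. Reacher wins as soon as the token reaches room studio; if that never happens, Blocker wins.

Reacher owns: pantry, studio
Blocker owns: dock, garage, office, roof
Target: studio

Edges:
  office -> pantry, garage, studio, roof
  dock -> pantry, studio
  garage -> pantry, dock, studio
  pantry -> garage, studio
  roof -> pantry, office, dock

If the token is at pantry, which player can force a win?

A0 = {studio}
A1: add {pantry} — pantry (Reacher) has pantry→studio.
pantry ∈ A1, so Reacher can force the target.

Reacher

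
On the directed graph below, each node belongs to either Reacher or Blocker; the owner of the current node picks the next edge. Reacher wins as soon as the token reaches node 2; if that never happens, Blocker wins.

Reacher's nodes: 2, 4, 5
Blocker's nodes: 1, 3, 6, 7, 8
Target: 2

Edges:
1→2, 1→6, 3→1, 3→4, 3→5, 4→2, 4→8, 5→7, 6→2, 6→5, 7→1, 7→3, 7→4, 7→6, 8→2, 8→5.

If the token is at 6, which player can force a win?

A0 = {2}
A1: add {4} — 4 (Reacher) has 4→2.
A2 = A1; e.g. 1 (Blocker) can still go to 6. Fixed point.
6 never enters the attractor, so Blocker can avoid the target forever.

Blocker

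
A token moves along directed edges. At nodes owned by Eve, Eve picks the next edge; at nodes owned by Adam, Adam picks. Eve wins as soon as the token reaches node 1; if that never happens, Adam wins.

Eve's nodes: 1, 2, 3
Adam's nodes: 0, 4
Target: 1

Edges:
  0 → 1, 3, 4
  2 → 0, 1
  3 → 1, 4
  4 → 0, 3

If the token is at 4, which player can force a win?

Adam

A0 = {1}
A1: add {2, 3} — 2 (Eve) has 2→1; 3 (Eve) has 3→1.
A2 = A1; e.g. 0 (Adam) can still go to 4. Fixed point.
4 never enters the attractor, so Adam can avoid the target forever.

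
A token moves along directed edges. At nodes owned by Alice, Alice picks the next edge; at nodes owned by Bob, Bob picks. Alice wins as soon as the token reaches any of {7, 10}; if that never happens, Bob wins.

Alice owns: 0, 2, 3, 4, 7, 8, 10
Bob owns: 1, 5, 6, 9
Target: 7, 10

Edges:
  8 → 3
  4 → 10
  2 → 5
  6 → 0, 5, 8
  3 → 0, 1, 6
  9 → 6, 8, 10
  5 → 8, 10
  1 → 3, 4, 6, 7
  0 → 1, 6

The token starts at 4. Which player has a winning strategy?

Alice

A0 = {7, 10}
A1: add {4} — 4 (Alice) has 4→10.
A2 = A1; e.g. 0 (Alice) has no edge into A1. Fixed point.
4 ∈ A1, so Alice can force the target.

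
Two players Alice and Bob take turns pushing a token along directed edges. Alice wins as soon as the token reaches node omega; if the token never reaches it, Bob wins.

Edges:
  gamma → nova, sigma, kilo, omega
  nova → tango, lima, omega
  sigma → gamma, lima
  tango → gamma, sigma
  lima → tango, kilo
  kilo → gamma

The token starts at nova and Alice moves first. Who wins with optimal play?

Alice

Track states (vertex, player-to-move).
A0 = {(omega,Alice), (omega,Bob)}
A1: add {(gamma,Alice), (nova,Alice)}.
(nova,Alice) ∈ A1 ⇒ Alice forces the target.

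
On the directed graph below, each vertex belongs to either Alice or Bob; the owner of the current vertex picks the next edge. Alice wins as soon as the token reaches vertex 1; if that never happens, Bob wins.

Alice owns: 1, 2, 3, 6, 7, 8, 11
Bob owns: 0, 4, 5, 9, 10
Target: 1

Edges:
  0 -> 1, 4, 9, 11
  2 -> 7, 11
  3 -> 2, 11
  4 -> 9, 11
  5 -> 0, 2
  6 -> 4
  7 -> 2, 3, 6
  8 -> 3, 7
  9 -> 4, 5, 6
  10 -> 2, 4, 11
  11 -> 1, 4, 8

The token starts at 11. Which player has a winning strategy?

Alice

A0 = {1}
A1: add {11} — 11 (Alice) has 11→1.
11 ∈ A1, so Alice can force the target.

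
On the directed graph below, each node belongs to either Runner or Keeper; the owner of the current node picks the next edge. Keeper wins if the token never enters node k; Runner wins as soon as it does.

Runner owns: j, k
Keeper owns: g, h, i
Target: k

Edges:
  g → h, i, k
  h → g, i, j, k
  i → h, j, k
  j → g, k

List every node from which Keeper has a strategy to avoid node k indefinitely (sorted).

g, h, i

A0 = {k}
A1: add {j} — j (Runner) has j→k.
A2 = A1; e.g. g (Keeper) can still go to h. Fixed point.
Runner's attractor = {j, k}; Keeper avoids the target exactly from the complement.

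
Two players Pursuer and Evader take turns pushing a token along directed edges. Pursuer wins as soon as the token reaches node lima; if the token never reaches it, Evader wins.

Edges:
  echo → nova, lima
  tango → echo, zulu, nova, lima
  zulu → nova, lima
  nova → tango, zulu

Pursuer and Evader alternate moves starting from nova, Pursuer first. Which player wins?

Evader

Track states (vertex, player-to-move).
A0 = {(lima,Pursuer), (lima,Evader)}
A1: add {(echo,Pursuer), (tango,Pursuer), (zulu,Pursuer)}.
A2: add {(nova,Evader)}.
A3 = A2; e.g. (echo,Evader) stays out. (nova,Pursuer) never enters ⇒ Evader avoids the target.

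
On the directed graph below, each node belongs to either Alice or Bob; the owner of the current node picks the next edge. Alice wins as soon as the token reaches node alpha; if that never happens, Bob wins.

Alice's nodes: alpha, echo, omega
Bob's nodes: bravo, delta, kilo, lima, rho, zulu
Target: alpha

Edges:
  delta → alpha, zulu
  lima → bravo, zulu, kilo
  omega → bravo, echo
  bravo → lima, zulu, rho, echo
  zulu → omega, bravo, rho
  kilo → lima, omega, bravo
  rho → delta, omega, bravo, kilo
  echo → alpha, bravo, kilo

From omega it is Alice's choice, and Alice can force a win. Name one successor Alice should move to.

A0 = {alpha}
A1: add {echo} — echo (Alice) has echo→alpha.
A2: add {omega} — omega (Alice) has omega→echo.
A3 = A2; e.g. delta (Bob) can still go to zulu. Fixed point.
From omega, successor echo is in the attractor (rank 1); the other successor bravo is not.

echo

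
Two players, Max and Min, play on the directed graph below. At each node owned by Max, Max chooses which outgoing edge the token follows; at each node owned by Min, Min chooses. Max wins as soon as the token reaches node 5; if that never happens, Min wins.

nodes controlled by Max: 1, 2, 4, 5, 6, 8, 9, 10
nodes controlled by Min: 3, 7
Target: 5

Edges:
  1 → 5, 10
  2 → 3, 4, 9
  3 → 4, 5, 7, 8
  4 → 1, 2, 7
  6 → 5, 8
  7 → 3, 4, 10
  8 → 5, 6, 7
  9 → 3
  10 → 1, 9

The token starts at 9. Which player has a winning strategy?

Min

A0 = {5}
A1: add {1, 6, 8} — 1 (Max) has 1→5; 6 (Max) has 6→5; 8 (Max) has 8→5.
A2: add {4, 10} — 4 (Max) has 4→1; 10 (Max) has 10→1.
A3: add {2} — 2 (Max) has 2→4.
A4 = A3; e.g. 3 (Min) can still go to 7. Fixed point.
9 never enters the attractor, so Min can avoid the target forever.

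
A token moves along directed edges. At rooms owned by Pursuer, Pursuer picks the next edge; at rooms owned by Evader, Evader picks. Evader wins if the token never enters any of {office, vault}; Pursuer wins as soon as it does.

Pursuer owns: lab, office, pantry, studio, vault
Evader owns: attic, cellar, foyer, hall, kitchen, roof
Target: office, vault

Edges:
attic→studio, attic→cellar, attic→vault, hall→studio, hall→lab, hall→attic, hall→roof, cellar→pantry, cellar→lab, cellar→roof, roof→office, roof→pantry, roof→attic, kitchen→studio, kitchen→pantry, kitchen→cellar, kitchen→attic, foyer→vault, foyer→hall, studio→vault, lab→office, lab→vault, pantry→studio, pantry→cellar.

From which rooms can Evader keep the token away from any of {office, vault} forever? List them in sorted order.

attic, cellar, foyer, hall, kitchen, roof

A0 = {office, vault}
A1: add {lab, studio} — studio (Pursuer) has studio→vault; lab (Pursuer) has lab→office.
A2: add {pantry} — pantry (Pursuer) has pantry→studio.
A3 = A2; e.g. kitchen (Evader) can still go to cellar. Fixed point.
Pursuer's attractor = {lab, office, pantry, studio, vault}; Evader avoids the target exactly from the complement.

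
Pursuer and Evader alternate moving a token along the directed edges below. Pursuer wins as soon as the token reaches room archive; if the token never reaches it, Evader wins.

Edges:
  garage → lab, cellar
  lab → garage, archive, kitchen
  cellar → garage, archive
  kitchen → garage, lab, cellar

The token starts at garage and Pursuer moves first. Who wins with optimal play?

Track states (vertex, player-to-move).
A0 = {(archive,Pursuer), (archive,Evader)}
A1: add {(lab,Pursuer), (cellar,Pursuer)}.
A2: add {(garage,Evader)}.
A3: add {(kitchen,Pursuer)}.
A4 = A3; e.g. (garage,Pursuer) stays out. (garage,Pursuer) never enters ⇒ Evader avoids the target.

Evader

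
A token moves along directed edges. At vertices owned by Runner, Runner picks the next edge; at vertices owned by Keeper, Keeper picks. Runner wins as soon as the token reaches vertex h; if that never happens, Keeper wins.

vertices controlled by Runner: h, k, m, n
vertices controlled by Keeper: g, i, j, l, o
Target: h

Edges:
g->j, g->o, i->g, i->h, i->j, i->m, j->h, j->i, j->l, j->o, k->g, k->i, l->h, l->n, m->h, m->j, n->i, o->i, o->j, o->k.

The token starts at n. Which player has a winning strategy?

A0 = {h}
A1: add {m} — m (Runner) has m→h.
A2 = A1; e.g. g (Keeper) can still go to j. Fixed point.
n never enters the attractor, so Keeper can avoid the target forever.

Keeper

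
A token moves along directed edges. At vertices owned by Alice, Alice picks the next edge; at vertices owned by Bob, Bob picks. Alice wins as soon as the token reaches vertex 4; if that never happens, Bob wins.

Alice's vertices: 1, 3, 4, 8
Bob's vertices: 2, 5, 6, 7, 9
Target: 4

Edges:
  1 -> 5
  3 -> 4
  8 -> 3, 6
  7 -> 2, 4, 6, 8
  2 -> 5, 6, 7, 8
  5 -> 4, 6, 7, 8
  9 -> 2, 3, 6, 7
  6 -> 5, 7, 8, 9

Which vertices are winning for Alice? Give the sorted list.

A0 = {4}
A1: add {3} — 3 (Alice) has 3→4.
A2: add {8} — 8 (Alice) has 8→3.
A3 = A2; e.g. 1 (Alice) has no edge into A2. Fixed point.
Alice's winning region = {3, 4, 8}.

3, 4, 8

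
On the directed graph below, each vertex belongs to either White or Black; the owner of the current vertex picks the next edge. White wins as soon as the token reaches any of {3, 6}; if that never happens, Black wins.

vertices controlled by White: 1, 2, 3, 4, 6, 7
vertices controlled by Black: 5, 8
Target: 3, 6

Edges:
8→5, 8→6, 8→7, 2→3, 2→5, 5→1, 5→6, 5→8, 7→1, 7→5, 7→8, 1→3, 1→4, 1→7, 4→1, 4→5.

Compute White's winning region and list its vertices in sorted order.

A0 = {3, 6}
A1: add {1, 2} — 1 (White) has 1→3; 2 (White) has 2→3.
A2: add {4, 7} — 4 (White) has 4→1; 7 (White) has 7→1.
A3 = A2; e.g. 5 (Black) can still go to 8. Fixed point.
White's winning region = {1, 2, 3, 4, 6, 7}.

1, 2, 3, 4, 6, 7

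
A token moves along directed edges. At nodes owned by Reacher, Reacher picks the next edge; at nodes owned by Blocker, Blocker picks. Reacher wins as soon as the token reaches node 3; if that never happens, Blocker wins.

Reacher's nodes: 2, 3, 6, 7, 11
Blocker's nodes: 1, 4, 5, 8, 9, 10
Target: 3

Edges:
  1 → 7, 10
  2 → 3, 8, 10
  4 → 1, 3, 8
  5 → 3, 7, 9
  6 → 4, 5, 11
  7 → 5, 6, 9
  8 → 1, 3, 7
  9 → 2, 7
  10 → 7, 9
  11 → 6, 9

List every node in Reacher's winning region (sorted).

A0 = {3}
A1: add {2} — 2 (Reacher) has 2→3.
A2 = A1; e.g. 1 (Blocker) can still go to 7. Fixed point.
Reacher's winning region = {2, 3}.

2, 3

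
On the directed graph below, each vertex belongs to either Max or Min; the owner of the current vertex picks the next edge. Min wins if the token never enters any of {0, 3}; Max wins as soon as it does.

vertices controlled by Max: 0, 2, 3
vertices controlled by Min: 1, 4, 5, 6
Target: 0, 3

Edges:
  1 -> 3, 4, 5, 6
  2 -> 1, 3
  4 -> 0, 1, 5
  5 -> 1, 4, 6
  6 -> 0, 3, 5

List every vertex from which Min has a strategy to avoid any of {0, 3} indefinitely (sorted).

A0 = {0, 3}
A1: add {2} — 2 (Max) has 2→3.
A2 = A1; e.g. 1 (Min) can still go to 4. Fixed point.
Max's attractor = {0, 2, 3}; Min avoids the target exactly from the complement.

1, 4, 5, 6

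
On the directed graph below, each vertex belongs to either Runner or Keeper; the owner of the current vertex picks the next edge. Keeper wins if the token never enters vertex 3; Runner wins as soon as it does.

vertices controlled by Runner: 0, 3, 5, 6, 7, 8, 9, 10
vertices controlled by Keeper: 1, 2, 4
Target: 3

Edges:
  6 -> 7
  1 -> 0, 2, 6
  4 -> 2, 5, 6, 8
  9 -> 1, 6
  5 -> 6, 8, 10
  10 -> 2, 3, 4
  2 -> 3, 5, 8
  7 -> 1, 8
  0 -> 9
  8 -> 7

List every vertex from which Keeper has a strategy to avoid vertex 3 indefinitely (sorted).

A0 = {3}
A1: add {10} — 10 (Runner) has 10→3.
A2: add {5} — 5 (Runner) has 5→10.
A3 = A2; e.g. 0 (Runner) has no edge into A2. Fixed point.
Runner's attractor = {3, 5, 10}; Keeper avoids the target exactly from the complement.

0, 1, 2, 4, 6, 7, 8, 9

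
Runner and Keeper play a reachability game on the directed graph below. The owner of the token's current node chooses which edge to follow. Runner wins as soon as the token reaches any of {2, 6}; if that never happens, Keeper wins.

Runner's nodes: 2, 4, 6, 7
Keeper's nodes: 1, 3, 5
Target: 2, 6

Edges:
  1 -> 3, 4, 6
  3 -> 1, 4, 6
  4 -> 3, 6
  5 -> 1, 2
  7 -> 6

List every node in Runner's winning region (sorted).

A0 = {2, 6}
A1: add {4, 7} — 4 (Runner) has 4→6; 7 (Runner) has 7→6.
A2 = A1; e.g. 1 (Keeper) can still go to 3. Fixed point.
Runner's winning region = {2, 4, 6, 7}.

2, 4, 6, 7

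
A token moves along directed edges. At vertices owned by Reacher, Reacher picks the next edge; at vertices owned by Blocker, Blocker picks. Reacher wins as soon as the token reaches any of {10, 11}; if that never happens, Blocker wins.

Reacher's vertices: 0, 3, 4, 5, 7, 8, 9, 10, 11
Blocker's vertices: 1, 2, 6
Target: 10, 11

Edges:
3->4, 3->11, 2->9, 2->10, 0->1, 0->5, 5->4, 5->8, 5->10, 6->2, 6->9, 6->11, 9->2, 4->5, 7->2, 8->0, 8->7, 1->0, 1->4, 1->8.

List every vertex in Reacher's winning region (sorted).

0, 1, 3, 4, 5, 8, 10, 11

A0 = {10, 11}
A1: add {3, 5} — 3 (Reacher) has 3→11; 5 (Reacher) has 5→10.
A2: add {0, 4} — 0 (Reacher) has 0→5; 4 (Reacher) has 4→5.
A3: add {8} — 8 (Reacher) has 8→0.
A4: add {1} — 1 (Blocker): all of {0, 4, 8} already in.
A5 = A4; e.g. 2 (Blocker) can still go to 9. Fixed point.
Reacher's winning region = {0, 1, 3, 4, 5, 8, 10, 11}.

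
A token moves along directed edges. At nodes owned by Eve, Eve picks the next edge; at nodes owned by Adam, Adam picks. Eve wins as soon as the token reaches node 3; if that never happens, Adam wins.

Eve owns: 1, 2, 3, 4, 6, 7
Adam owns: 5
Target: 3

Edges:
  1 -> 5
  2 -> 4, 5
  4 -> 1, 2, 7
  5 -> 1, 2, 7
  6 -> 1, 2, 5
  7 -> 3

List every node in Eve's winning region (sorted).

A0 = {3}
A1: add {7} — 7 (Eve) has 7→3.
A2: add {4} — 4 (Eve) has 4→7.
A3: add {2} — 2 (Eve) has 2→4.
A4: add {6} — 6 (Eve) has 6→2.
A5 = A4; e.g. 1 (Eve) has no edge into A4. Fixed point.
Eve's winning region = {2, 3, 4, 6, 7}.

2, 3, 4, 6, 7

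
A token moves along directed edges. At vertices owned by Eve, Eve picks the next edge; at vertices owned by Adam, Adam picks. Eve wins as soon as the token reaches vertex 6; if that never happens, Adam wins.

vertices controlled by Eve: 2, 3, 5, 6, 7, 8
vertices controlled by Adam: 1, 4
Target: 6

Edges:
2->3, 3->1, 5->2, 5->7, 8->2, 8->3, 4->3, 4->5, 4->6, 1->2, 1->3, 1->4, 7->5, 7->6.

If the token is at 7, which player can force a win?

Eve

A0 = {6}
A1: add {7} — 7 (Eve) has 7→6.
7 ∈ A1, so Eve can force the target.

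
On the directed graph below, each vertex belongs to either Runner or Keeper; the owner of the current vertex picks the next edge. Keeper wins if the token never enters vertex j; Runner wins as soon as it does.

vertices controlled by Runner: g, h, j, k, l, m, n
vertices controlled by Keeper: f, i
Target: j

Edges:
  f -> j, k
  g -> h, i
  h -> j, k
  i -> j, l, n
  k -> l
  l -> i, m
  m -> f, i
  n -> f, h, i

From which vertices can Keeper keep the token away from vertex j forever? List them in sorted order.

f, i, k, l, m

A0 = {j}
A1: add {h} — h (Runner) has h→j.
A2: add {g, n} — g (Runner) has g→h; n (Runner) has n→h.
A3 = A2; e.g. f (Keeper) can still go to k. Fixed point.
Runner's attractor = {g, h, j, n}; Keeper avoids the target exactly from the complement.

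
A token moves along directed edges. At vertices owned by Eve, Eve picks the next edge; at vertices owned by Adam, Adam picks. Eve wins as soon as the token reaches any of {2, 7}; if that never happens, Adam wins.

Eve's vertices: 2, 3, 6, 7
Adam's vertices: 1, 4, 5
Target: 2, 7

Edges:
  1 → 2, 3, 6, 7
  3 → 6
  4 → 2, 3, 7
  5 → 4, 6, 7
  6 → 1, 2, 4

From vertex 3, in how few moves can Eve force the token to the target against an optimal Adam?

2

A0 = {2, 7}
A1: add {6} — 6 (Eve) has 6→2.
A2: add {3} — 3 (Eve) has 3→6.
3 enters the attractor at level 2, so Eve can force the target in 2 moves from there.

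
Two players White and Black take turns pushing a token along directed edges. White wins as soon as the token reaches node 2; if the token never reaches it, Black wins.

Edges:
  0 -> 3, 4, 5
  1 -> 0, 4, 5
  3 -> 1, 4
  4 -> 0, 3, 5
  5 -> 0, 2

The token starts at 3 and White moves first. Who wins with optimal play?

Track states (vertex, player-to-move).
A0 = {(2,White), (2,Black)}
A1: add {(5,White)}.
A2 = A1; e.g. (0,White) stays out. (3,White) never enters ⇒ Black avoids the target.

Black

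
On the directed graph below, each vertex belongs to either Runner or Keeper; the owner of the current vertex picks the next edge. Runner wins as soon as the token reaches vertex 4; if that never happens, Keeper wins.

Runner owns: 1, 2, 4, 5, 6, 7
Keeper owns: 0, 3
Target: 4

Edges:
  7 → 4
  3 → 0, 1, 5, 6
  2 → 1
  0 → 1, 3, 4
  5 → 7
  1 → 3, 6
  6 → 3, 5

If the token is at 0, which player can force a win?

Keeper

A0 = {4}
A1: add {7} — 7 (Runner) has 7→4.
A2: add {5} — 5 (Runner) has 5→7.
A3: add {6} — 6 (Runner) has 6→5.
A4: add {1} — 1 (Runner) has 1→6.
A5: add {2} — 2 (Runner) has 2→1.
A6 = A5; e.g. 0 (Keeper) can still go to 3. Fixed point.
0 never enters the attractor, so Keeper can avoid the target forever.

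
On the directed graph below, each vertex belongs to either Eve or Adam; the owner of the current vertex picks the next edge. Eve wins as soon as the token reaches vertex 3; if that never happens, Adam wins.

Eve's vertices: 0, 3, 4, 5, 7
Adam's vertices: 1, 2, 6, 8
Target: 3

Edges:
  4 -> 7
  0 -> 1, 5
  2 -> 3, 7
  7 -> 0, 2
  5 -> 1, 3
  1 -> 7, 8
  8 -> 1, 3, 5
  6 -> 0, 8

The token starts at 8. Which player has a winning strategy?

A0 = {3}
A1: add {5} — 5 (Eve) has 5→3.
A2: add {0} — 0 (Eve) has 0→5.
A3: add {7} — 7 (Eve) has 7→0.
A4: add {2, 4} — 2 (Adam): all of {3, 7} already in; 4 (Eve) has 4→7.
A5 = A4; e.g. 1 (Adam) can still go to 8. Fixed point.
8 never enters the attractor, so Adam can avoid the target forever.

Adam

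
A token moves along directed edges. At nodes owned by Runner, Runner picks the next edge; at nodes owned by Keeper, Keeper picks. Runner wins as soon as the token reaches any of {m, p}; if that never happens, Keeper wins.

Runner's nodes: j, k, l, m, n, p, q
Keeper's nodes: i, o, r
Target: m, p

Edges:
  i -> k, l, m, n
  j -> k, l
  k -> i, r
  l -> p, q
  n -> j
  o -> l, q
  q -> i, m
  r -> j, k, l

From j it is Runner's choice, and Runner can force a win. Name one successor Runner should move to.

A0 = {m, p}
A1: add {l, q} — l (Runner) has l→p; q (Runner) has q→m.
A2: add {j, o} — j (Runner) has j→l; o (Keeper): all of {l, q} already in.
A3: add {n} — n (Runner) has n→j.
A4 = A3; e.g. i (Keeper) can still go to k. Fixed point.
From j, successor l is in the attractor (rank 1); the other successor k is not.

l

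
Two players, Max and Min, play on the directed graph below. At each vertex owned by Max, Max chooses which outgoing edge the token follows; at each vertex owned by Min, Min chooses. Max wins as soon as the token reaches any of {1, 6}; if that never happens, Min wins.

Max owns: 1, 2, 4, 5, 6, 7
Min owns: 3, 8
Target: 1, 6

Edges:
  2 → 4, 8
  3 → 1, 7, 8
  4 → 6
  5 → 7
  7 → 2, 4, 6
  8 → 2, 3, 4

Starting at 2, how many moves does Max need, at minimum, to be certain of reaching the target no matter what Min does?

2

A0 = {1, 6}
A1: add {4, 7} — 4 (Max) has 4→6; 7 (Max) has 7→6.
A2: add {2, 5} — 2 (Max) has 2→4; 5 (Max) has 5→7.
A3 = A2; e.g. 3 (Min) can still go to 8. Fixed point.
2 enters the attractor at level 2, so Max can force the target in 2 moves from there.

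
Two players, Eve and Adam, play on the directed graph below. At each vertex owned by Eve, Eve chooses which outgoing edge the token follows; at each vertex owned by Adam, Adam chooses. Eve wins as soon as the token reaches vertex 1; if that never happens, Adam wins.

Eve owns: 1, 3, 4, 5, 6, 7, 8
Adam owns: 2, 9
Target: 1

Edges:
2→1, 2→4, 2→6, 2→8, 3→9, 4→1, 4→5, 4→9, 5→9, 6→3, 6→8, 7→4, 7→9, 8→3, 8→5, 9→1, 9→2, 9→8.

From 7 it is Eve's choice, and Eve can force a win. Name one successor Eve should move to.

4

A0 = {1}
A1: add {4} — 4 (Eve) has 4→1.
A2: add {7} — 7 (Eve) has 7→4.
A3 = A2; e.g. 2 (Adam) can still go to 6. Fixed point.
From 7, successor 4 is in the attractor (rank 1); the other successor 9 is not.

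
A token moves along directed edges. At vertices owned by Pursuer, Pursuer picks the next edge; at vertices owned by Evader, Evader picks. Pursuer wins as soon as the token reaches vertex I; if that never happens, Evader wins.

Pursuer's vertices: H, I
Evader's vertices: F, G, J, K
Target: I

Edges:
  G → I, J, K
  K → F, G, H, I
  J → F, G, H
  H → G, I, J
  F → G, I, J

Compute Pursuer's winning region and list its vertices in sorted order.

A0 = {I}
A1: add {H} — H (Pursuer) has H→I.
A2 = A1; e.g. F (Evader) can still go to G. Fixed point.
Pursuer's winning region = {H, I}.

H, I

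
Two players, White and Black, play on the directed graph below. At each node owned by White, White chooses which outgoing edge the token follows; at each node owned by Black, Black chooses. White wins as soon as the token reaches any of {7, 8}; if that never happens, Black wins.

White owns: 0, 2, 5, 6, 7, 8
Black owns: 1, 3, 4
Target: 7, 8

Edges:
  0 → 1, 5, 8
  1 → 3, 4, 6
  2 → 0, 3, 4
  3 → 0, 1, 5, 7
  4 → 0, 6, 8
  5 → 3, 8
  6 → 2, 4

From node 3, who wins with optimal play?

Black

A0 = {7, 8}
A1: add {0, 5} — 0 (White) has 0→8; 5 (White) has 5→8.
A2: add {2} — 2 (White) has 2→0.
A3: add {6} — 6 (White) has 6→2.
A4: add {4} — 4 (Black): all of {0, 6, 8} already in.
A5 = A4; e.g. 1 (Black) can still go to 3. Fixed point.
3 never enters the attractor, so Black can avoid the target forever.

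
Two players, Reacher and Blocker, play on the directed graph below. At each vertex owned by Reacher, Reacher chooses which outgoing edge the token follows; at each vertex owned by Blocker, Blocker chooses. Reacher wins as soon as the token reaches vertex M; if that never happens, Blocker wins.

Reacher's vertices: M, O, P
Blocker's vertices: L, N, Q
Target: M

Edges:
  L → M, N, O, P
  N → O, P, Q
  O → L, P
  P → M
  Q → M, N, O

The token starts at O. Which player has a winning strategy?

A0 = {M}
A1: add {P} — P (Reacher) has P→M.
A2: add {O} — O (Reacher) has O→P.
A3 = A2; e.g. L (Blocker) can still go to N. Fixed point.
O ∈ A2, so Reacher can force the target.

Reacher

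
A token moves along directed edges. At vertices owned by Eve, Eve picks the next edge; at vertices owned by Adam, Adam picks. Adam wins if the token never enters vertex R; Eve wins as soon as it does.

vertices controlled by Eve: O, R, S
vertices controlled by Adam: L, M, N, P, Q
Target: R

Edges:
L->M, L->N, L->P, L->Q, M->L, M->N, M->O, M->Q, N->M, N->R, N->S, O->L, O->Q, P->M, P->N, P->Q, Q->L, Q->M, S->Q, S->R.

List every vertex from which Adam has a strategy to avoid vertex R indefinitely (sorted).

L, M, N, O, P, Q

A0 = {R}
A1: add {S} — S (Eve) has S→R.
A2 = A1; e.g. L (Adam) can still go to M. Fixed point.
Eve's attractor = {R, S}; Adam avoids the target exactly from the complement.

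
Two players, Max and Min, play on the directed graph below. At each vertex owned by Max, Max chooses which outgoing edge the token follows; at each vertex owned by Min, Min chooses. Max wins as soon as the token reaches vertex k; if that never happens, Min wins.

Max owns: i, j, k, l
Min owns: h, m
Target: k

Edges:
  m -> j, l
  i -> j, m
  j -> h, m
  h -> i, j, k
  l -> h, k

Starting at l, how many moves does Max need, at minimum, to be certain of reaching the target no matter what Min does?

1

A0 = {k}
A1: add {l} — l (Max) has l→k.
A2 = A1; e.g. h (Min) can still go to i. Fixed point.
l enters the attractor at level 1, so Max can force the target in 1 move from there.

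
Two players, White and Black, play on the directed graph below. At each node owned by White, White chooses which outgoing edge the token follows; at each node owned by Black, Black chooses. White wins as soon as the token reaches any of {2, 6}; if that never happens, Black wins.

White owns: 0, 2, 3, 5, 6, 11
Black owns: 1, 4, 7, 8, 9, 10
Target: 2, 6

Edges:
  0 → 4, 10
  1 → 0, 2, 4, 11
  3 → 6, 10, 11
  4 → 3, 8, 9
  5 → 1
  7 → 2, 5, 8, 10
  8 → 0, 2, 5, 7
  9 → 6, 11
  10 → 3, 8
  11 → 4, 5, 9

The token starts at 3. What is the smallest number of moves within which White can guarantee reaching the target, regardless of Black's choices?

A0 = {2, 6}
A1: add {3} — 3 (White) has 3→6.
A2 = A1; e.g. 0 (White) has no edge into A1. Fixed point.
3 enters the attractor at level 1, so White can force the target in 1 move from there.

1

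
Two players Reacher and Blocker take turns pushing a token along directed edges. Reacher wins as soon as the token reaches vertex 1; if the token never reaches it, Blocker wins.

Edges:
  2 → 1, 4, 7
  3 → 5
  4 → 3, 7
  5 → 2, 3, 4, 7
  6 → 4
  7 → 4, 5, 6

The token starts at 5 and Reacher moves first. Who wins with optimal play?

Track states (vertex, player-to-move).
A0 = {(1,Reacher), (1,Blocker)}
A1: add {(2,Reacher)}.
A2 = A1; e.g. (2,Blocker) stays out. (5,Reacher) never enters ⇒ Blocker avoids the target.

Blocker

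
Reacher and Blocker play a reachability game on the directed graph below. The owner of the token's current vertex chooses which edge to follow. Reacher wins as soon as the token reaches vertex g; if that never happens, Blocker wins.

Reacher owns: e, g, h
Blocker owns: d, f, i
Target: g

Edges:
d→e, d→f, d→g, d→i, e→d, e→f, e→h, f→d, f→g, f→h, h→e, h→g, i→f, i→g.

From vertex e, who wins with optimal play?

A0 = {g}
A1: add {h} — h (Reacher) has h→g.
A2: add {e} — e (Reacher) has e→h.
A3 = A2; e.g. d (Blocker) can still go to f. Fixed point.
e ∈ A2, so Reacher can force the target.

Reacher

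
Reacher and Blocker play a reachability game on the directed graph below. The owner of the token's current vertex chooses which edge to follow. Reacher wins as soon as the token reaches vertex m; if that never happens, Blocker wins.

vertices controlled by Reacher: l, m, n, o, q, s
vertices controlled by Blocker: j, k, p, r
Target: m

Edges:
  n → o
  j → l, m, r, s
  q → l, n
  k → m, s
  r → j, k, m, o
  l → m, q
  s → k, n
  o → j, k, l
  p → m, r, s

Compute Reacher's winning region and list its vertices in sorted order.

A0 = {m}
A1: add {l} — l (Reacher) has l→m.
A2: add {o, q} — o (Reacher) has o→l; q (Reacher) has q→l.
A3: add {n} — n (Reacher) has n→o.
A4: add {s} — s (Reacher) has s→n.
A5: add {k} — k (Blocker): all of {m, s} already in.
A6 = A5; e.g. j (Blocker) can still go to r. Fixed point.
Reacher's winning region = {k, l, m, n, o, q, s}.

k, l, m, n, o, q, s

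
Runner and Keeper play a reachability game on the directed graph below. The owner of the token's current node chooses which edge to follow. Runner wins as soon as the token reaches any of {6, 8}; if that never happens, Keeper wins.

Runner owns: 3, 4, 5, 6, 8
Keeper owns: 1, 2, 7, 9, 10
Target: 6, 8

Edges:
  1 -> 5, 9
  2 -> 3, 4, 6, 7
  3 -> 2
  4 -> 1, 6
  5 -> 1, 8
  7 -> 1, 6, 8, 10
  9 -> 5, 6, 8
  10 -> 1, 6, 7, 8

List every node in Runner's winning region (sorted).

1, 4, 5, 6, 8, 9

A0 = {6, 8}
A1: add {4, 5} — 4 (Runner) has 4→6; 5 (Runner) has 5→8.
A2: add {9} — 9 (Keeper): all of {5, 6, 8} already in.
A3: add {1} — 1 (Keeper): all of {5, 9} already in.
A4 = A3; e.g. 2 (Keeper) can still go to 3. Fixed point.
Runner's winning region = {1, 4, 5, 6, 8, 9}.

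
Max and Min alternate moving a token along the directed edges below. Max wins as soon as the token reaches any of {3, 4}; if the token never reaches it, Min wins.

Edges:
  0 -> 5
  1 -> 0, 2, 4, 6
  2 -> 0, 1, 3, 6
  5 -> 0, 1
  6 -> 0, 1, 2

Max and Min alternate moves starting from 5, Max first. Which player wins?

Min

Track states (vertex, player-to-move).
A0 = {(3,Max), (3,Min), (4,Max), (4,Min)}
A1: add {(1,Max), (2,Max)}.
A2 = A1; e.g. (0,Max) stays out. (5,Max) never enters ⇒ Min avoids the target.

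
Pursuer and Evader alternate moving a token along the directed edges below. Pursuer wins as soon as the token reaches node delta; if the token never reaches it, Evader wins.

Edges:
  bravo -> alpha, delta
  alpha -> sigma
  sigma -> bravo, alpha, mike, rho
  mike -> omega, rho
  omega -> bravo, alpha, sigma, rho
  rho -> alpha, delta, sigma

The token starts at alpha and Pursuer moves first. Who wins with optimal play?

Track states (vertex, player-to-move).
A0 = {(delta,Pursuer), (delta,Evader)}
A1: add {(bravo,Pursuer), (rho,Pursuer)}.
A2 = A1; e.g. (bravo,Evader) stays out. (alpha,Pursuer) never enters ⇒ Evader avoids the target.

Evader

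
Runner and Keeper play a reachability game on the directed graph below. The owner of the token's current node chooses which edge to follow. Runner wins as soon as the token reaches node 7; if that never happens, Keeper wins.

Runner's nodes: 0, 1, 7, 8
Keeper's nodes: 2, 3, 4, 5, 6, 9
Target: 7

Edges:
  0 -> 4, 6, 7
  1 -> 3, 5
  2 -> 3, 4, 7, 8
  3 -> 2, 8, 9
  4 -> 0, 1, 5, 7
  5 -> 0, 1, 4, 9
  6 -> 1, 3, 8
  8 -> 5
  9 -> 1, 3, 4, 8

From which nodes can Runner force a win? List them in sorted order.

0, 7

A0 = {7}
A1: add {0} — 0 (Runner) has 0→7.
A2 = A1; e.g. 1 (Runner) has no edge into A1. Fixed point.
Runner's winning region = {0, 7}.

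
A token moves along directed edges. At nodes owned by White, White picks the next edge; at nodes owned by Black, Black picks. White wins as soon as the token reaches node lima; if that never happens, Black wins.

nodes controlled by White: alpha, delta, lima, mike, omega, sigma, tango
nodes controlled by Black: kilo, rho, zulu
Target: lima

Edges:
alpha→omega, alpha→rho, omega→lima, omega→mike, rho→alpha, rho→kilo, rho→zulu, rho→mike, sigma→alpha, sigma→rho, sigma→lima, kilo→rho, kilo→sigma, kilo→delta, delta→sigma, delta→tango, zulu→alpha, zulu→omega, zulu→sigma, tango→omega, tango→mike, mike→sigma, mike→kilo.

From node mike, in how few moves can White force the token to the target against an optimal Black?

2

A0 = {lima}
A1: add {omega, sigma} — omega (White) has omega→lima; sigma (White) has sigma→lima.
A2: add {alpha, delta, mike, tango} — alpha (White) has alpha→omega; delta (White) has delta→sigma; tango (White) has tango→omega; mike (White) has mike→sigma.
mike enters the attractor at level 2, so White can force the target in 2 moves from there.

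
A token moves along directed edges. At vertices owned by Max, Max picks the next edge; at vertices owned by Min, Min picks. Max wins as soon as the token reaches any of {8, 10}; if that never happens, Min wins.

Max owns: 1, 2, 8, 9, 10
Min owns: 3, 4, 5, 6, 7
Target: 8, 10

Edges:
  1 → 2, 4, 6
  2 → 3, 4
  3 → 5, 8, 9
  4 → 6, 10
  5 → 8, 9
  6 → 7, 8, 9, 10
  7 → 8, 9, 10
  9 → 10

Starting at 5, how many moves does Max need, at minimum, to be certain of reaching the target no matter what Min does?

2

A0 = {8, 10}
A1: add {9} — 9 (Max) has 9→10.
A2: add {5, 7} — 5 (Min): all of {8, 9} already in; 7 (Min): all of {8, 9, 10} already in.
5 enters the attractor at level 2, so Max can force the target in 2 moves from there.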